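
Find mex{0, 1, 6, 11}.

2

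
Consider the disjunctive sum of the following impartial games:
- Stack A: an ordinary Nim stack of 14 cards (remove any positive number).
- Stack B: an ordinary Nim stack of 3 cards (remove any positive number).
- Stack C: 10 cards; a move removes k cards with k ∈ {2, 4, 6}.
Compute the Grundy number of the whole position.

12

Stack A is a plain Nim stack of size 14, so its Grundy value is 14.
Stack B is a plain Nim stack of size 3, so its Grundy value is 3.
Build the Grundy sequence for stack C with g(k) = mex{g(k−s) : s ∈ {2, 4, 6}, s ≤ k}:
k:     0  1  2  3  4  5  6  7  8  9 10
g(k):  0  0  1  1  2  2  3  3  0  0  1
So g(10) = 1.
By the Sprague-Grundy theorem, the Grundy value of a sum of independent games is the XOR of the component values.
Combined value = 14 ⊕ 3 ⊕ 1 = 12.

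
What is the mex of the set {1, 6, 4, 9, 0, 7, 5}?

2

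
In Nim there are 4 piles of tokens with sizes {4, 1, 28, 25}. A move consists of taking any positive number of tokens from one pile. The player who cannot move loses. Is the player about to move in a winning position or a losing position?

In binary:
  00100  (4)
  00001  (1)
  11100  (28)
  11001  (25)
  -----
  00000  (0)
The nim-sum is 0, so this is a P-position: the player to move is in a losing position under optimal play.

Losing position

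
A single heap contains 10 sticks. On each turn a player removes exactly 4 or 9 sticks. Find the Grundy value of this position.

2

Compute g(0), g(1), … for moves {4, 9}:
k:     0  1  2  3  4  5  6  7  8  9 10
g(k):  0  0  0  0  1  1  1  1  0  2  2
So g(10) = 2.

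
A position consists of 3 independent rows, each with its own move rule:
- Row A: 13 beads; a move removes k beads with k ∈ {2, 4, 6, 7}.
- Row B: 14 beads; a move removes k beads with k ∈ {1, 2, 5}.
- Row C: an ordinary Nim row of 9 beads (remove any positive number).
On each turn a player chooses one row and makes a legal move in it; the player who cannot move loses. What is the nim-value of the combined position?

9

Build the Grundy sequence for row A with g(k) = mex{g(k−s) : s ∈ {2, 4, 6, 7}, s ≤ k}:
g(0) = mex{} = 0
g(1) = mex{} = 0
g(2) = mex{0} = 1
g(3) = mex{0} = 1
g(4) = mex{0,1} = 2
g(5) = mex{0,1} = 2
g(6) = mex{0,1,2} = 3
g(7) = mex{0,1,2} = 3
g(8) = mex{0,1,2,3} = 4
g(9) = mex{1,2,3} = 0
g(10) = mex{1,2,3,4} = 0
g(11) = mex{0,2,3} = 1
g(12) = mex{0,2,3,4} = 1
g(13) = mex{0,1,3} = 2
So g(13) = 2.
For row B, compute g(0), g(1), … with moves {1, 2, 5}:
g(0) = mex{} = 0
g(1) = mex{0} = 1
g(2) = mex{0,1} = 2
g(3) = mex{1,2} = 0
g(4) = mex{0,2} = 1
g(5) = mex{0,1} = 2
g(6) = mex{1,2} = 0
g(7) = mex{0,2} = 1
g(8) = mex{0,1} = 2
g(9) = mex{1,2} = 0
g(10) = mex{0,2} = 1
g(11) = mex{0,1} = 2
g(12) = mex{1,2} = 0
g(13) = mex{0,2} = 1
g(14) = mex{0,1} = 2
So g(14) = 2.
Row C is a plain Nim row of size 9, so its Grundy value is 9.
By the Sprague-Grundy theorem, the Grundy value of a sum of independent games is the XOR of the component values.
Combined value = 2 XOR 2 XOR 9 = 9.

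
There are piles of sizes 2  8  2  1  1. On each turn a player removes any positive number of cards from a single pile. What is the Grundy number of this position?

Compute the nim-sum pairwise:
2 XOR 8 = 10
10 XOR 2 = 8
8 XOR 1 = 9
9 XOR 1 = 8

8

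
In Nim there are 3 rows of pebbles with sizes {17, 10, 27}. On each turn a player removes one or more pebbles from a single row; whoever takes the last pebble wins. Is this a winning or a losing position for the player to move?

Losing position

Write each in binary and XOR column by column:
  10001  (17)
  01010  (10)
  11011  (27)
  -----
  00000  (0)
The nim-sum is 0, so this is a P-position: the player to move is in a losing position under optimal play.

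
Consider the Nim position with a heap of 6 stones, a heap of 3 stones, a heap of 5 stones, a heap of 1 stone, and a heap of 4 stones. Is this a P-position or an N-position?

Nim-sum: 6 ^ 3 ^ 5 ^ 1 ^ 4 = 5.
The nim-sum is 5 ≠ 0, so this is an N-position: the player to move can win.

N-position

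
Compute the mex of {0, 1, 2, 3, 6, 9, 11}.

4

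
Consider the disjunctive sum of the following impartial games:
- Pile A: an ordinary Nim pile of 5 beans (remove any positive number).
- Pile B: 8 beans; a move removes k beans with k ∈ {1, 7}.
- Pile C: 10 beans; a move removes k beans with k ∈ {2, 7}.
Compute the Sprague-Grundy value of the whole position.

5

Pile A is a plain Nim pile of size 5, so its Grundy value is 5.
For pile B, compute g(0), g(1), … with moves {1, 7}:
g(0) = mex{} = 0
g(1) = mex{0} = 1
g(2) = mex{1} = 0
g(3) = mex{0} = 1
g(4) = mex{1} = 0
g(5) = mex{0} = 1
g(6) = mex{1} = 0
g(7) = mex{0} = 1
g(8) = mex{1} = 0
So g(8) = 0.
Build the Grundy sequence for pile C with g(k) = mex{g(k−s) : s ∈ {2, 7}, s ≤ k}:
k:     0  1  2  3  4  5  6  7  8  9 10
g(k):  0  0  1  1  0  0  1  1  2  0  0
So g(10) = 0.
By the Sprague-Grundy theorem, the Grundy value of a sum of independent games is the XOR of the component values.
Combined value = 5 XOR 0 XOR 0 = 5.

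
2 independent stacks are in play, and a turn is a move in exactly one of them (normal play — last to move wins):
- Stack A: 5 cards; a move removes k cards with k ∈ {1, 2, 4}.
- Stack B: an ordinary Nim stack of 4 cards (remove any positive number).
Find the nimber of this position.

Build the Grundy sequence for stack A with g(k) = mex{g(k−s) : s ∈ {1, 2, 4}, s ≤ k}:
k:     0  1  2  3  4  5
g(k):  0  1  2  0  1  2
So g(5) = 2.
Stack B is a plain Nim stack of size 4, so its Grundy value is 4.
By the Sprague-Grundy theorem, the Grundy value of a sum of independent games is the XOR of the component values.
Combined value = 2 ⊕ 4 = 6.

6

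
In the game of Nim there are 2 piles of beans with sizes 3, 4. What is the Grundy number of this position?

7

Nim-sum: 3 ^ 4 = 7.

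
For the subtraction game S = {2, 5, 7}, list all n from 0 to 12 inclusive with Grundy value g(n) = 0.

0, 1, 4, 10

Grundy values for subtraction set {2, 5, 7}:
k:     0  1  2  3  4  5  6  7  8  9 10 11 12
g(k):  0  0  1  1  0  2  1  3  2  2  0  3  1
The P-positions (g = 0) in 0..12 are 0, 1, 4, 10.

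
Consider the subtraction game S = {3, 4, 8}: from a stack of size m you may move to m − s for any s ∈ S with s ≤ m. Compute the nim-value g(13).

0

Grundy values for subtraction set {3, 4, 8}:
k:     0  1  2  3  4  5  6  7  8  9 10 11 12 13
g(k):  0  0  0  1  1  1  2  0  2  3  1  3  0  0
So g(13) = 0.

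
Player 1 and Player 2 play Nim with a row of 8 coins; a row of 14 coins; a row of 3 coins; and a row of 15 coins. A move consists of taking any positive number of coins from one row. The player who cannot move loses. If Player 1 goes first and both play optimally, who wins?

Player 1 wins

Compute the nim-sum pairwise:
8 ⊕ 14 = 6
6 ⊕ 3 = 5
5 ⊕ 15 = 10
The nim-sum is 10 ≠ 0, so this is an N-position: the player to move can win; Player 1 has a winning move.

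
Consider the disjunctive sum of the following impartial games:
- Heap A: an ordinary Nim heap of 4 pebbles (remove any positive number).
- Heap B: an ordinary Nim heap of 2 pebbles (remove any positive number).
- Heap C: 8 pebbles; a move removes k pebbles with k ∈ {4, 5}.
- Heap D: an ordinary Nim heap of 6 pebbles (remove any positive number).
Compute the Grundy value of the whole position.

Heap A is a plain Nim heap of size 4, so its Grundy value is 4.
Heap B is a plain Nim heap of size 2, so its Grundy value is 2.
Grundy values for heap C (subtraction set {4, 5}):
k:     0  1  2  3  4  5  6  7  8
g(k):  0  0  0  0  1  1  1  1  2
So g(8) = 2.
Heap D is a plain Nim heap of size 6, so its Grundy value is 6.
The value of a disjunctive sum is the nim-sum of the parts.
Combined value = 4 XOR 2 XOR 2 XOR 6 = 2.

2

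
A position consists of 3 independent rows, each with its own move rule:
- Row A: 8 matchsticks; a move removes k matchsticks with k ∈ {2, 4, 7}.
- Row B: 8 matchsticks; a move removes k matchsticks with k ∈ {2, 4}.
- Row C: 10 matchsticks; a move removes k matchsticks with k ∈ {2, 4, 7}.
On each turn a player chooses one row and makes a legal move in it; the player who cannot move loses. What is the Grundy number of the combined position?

Grundy values for row A (subtraction set {2, 4, 7}):
g(0) = mex{} = 0
g(1) = mex{} = 0
g(2) = mex{0} = 1
g(3) = mex{0} = 1
g(4) = mex{0,1} = 2
g(5) = mex{0,1} = 2
g(6) = mex{1,2} = 0
g(7) = mex{0,1,2} = 3
g(8) = mex{0,2} = 1
So g(8) = 1.
For row B, compute g(0), g(1), … with moves {2, 4}:
k:     0  1  2  3  4  5  6  7  8
g(k):  0  0  1  1  2  2  0  0  1
So g(8) = 1.
Grundy values for row C (subtraction set {2, 4, 7}):
g(0) = mex{} = 0
g(1) = mex{} = 0
g(2) = mex{0} = 1
g(3) = mex{0} = 1
g(4) = mex{0,1} = 2
g(5) = mex{0,1} = 2
g(6) = mex{1,2} = 0
g(7) = mex{0,1,2} = 3
g(8) = mex{0,2} = 1
g(9) = mex{1,2,3} = 0
g(10) = mex{0,1} = 2
So g(10) = 2.
By the Sprague-Grundy theorem, the Grundy value of a sum of independent games is the XOR of the component values.
Combined value = 1 ⊕ 1 ⊕ 2 = 2.

2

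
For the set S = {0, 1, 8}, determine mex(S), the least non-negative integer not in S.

The values 0, 1 are all present; 2 is the first non-negative integer missing from the set.

2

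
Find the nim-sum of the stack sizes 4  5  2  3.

Compute the nim-sum pairwise:
4 ^ 5 = 1
1 ^ 2 = 3
3 ^ 3 = 0

0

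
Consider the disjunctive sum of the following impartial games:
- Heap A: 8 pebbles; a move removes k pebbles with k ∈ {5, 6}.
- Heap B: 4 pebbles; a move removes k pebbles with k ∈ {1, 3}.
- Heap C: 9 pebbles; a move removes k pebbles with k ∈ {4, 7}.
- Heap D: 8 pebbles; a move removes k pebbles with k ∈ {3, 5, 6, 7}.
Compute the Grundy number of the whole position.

1

For heap A, compute g(0), g(1), … with moves {5, 6}:
g(0) = mex{} = 0
g(1) = mex{} = 0
g(2) = mex{} = 0
g(3) = mex{} = 0
g(4) = mex{} = 0
g(5) = mex{0} = 1
g(6) = mex{0} = 1
g(7) = mex{0} = 1
g(8) = mex{0} = 1
So g(8) = 1.
Grundy values for heap B (subtraction set {1, 3}):
k:     0  1  2  3  4
g(k):  0  1  0  1  0
So g(4) = 0.
Build the Grundy sequence for heap C with g(k) = mex{g(k−s) : s ∈ {4, 7}, s ≤ k}:
g(0) = mex{} = 0
g(1) = mex{} = 0
g(2) = mex{} = 0
g(3) = mex{} = 0
g(4) = mex{0} = 1
g(5) = mex{0} = 1
g(6) = mex{0} = 1
g(7) = mex{0} = 1
g(8) = mex{0,1} = 2
g(9) = mex{0,1} = 2
So g(9) = 2.
For heap D, compute g(0), g(1), … with moves {3, 5, 6, 7}:
k:     0  1  2  3  4  5  6  7  8
g(k):  0  0  0  1  1  1  2  2  2
So g(8) = 2.
By the Sprague-Grundy theorem, the Grundy value of a sum of independent games is the XOR of the component values.
Combined value = 1 ⊕ 0 ⊕ 2 ⊕ 2 = 1.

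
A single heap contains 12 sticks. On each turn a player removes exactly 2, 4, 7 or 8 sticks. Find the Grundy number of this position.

Build the Grundy sequence with g(k) = mex{g(k−s) : s ∈ {2, 4, 7, 8}, s ≤ k}:
g(0) = mex{} = 0
g(1) = mex{} = 0
g(2) = mex{0} = 1
g(3) = mex{0} = 1
g(4) = mex{0,1} = 2
g(5) = mex{0,1} = 2
g(6) = mex{1,2} = 0
g(7) = mex{0,1,2} = 3
g(8) = mex{0,2} = 1
g(9) = mex{0,1,2,3} = 4
g(10) = mex{0,1} = 2
g(11) = mex{1,2,3,4} = 0
g(12) = mex{1,2} = 0
So g(12) = 0.

0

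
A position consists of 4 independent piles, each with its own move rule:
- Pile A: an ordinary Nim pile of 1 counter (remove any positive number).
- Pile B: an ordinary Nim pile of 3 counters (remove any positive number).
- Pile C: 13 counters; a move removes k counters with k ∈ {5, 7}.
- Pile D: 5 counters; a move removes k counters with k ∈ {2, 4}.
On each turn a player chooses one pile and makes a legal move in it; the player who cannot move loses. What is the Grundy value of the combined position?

0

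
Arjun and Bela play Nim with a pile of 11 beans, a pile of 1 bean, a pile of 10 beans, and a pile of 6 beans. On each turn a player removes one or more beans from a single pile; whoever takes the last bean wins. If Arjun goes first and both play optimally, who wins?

Write each in binary and XOR column by column:
  1011  (11)
  0001  (1)
  1010  (10)
  0110  (6)
  ----
  0110  (6)
The nim-sum is 6 ≠ 0, so this is an N-position: the player to move can win; Arjun has a winning move.

Arjun wins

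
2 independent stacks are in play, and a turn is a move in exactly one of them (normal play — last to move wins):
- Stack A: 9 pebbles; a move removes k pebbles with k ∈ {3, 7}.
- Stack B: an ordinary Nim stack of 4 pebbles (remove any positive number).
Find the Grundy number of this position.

5

Build the Grundy sequence for stack A with g(k) = mex{g(k−s) : s ∈ {3, 7}, s ≤ k}:
g(0) = mex{} = 0
g(1) = mex{} = 0
g(2) = mex{} = 0
g(3) = mex{0} = 1
g(4) = mex{0} = 1
g(5) = mex{0} = 1
g(6) = mex{1} = 0
g(7) = mex{0,1} = 2
g(8) = mex{0,1} = 2
g(9) = mex{0} = 1
So g(9) = 1.
Stack B is a plain Nim stack of size 4, so its Grundy value is 4.
The value of a disjunctive sum is the nim-sum of the parts.
Combined value = 1 ⊕ 4 = 5.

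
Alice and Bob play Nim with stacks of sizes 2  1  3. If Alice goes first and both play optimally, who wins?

Bob wins

Nim-sum: 2 ^ 1 ^ 3 = 0.
The nim-sum is 0, so this is a P-position: the player to move is in a losing position under optimal play; Alice is about to move from it and so loses — Bob wins.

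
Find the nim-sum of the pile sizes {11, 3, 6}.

14

Write each in binary and XOR column by column:
  1011  (11)
  0011  (3)
  0110  (6)
  ----
  1110  (14)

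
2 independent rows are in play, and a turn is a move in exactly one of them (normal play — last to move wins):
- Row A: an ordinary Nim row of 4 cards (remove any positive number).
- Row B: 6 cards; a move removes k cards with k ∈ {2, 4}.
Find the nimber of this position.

4

Row A is a plain Nim row of size 4, so its Grundy value is 4.
For row B, compute g(0), g(1), … with moves {2, 4}:
k:     0  1  2  3  4  5  6
g(k):  0  0  1  1  2  2  0
So g(6) = 0.
By the Sprague-Grundy theorem, the Grundy value of a sum of independent games is the XOR of the component values.
Combined value = 4 ⊕ 0 = 4.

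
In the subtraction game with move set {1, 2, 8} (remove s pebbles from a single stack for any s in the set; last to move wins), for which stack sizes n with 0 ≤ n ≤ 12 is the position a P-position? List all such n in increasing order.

0, 3, 6, 9, 12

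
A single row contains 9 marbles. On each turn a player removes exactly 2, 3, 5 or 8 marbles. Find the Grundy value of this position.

1

Build the Grundy sequence with g(k) = mex{g(k−s) : s ∈ {2, 3, 5, 8}, s ≤ k}:
k:     0  1  2  3  4  5  6  7  8  9
g(k):  0  0  1  1  2  2  3  0  4  1
So g(9) = 1.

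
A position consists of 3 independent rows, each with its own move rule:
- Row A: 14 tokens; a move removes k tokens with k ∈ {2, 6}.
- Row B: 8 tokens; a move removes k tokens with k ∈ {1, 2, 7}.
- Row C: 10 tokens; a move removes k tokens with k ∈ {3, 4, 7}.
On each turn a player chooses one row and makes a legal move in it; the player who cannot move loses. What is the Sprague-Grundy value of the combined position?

Build the Grundy sequence for row A with g(k) = mex{g(k−s) : s ∈ {2, 6}, s ≤ k}:
k:     0  1  2  3  4  5  6  7  8  9 10 11 12 13 14
g(k):  0  0  1  1  0  0  1  1  0  0  1  1  0  0  1
So g(14) = 1.
For row B, compute g(0), g(1), … with moves {1, 2, 7}:
k:     0  1  2  3  4  5  6  7  8
g(k):  0  1  2  0  1  2  0  1  2
So g(8) = 2.
Build the Grundy sequence for row C with g(k) = mex{g(k−s) : s ∈ {3, 4, 7}, s ≤ k}:
g(0) = mex{} = 0
g(1) = mex{} = 0
g(2) = mex{} = 0
g(3) = mex{0} = 1
g(4) = mex{0} = 1
g(5) = mex{0} = 1
g(6) = mex{0,1} = 2
g(7) = mex{0,1} = 2
g(8) = mex{0,1} = 2
g(9) = mex{0,1,2} = 3
g(10) = mex{1,2} = 0
So g(10) = 0.
The value of a disjunctive sum is the nim-sum of the parts.
Combined value = 1 ⊕ 2 ⊕ 0 = 3.

3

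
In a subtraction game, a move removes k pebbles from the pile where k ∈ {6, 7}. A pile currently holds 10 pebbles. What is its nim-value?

1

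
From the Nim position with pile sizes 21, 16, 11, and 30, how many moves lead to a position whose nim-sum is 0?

3

Write each in binary and XOR column by column:
  10101  (21)
  10000  (16)
  01011  (11)
  11110  (30)
  -----
  10000  (16)
The overall nim-sum is X = 16. A pile of size p has a winning move iff p XOR X < p (reduce it to p XOR X).
  21: 21 XOR 16 = 5 < 21 — winning move (to 5).
  16: 16 XOR 16 = 0 < 16 — winning move (to 0).
  11: 11 XOR 16 = 27 ≥ 11 — no move.
  30: 30 XOR 16 = 14 < 30 — winning move (to 14).
That gives 3 winning moves.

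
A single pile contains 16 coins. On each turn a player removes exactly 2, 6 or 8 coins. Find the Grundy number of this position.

1

Build the Grundy sequence with g(k) = mex{g(k−s) : s ∈ {2, 6, 8}, s ≤ k}:
k:     0  1  2  3  4  5  6  7  8  9 10 11 12 13 14 15 16
g(k):  0  0  1  1  0  0  1  1  2  2  3  3  2  2  0  0  1
So g(16) = 1.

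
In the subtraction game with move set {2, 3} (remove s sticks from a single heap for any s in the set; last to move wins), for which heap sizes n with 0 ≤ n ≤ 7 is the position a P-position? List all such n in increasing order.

0, 1, 5, 6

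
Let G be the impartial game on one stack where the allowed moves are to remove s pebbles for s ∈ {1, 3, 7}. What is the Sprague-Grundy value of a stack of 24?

Grundy values for subtraction set {1, 3, 7}:
k:     0  1  2  3  4  5  6  7  8  9 10 11 12 13 14 15 16 17 18 19 20 21 22 23 24
g(k):  0  1  0  1  0  1  0  1  0  1  0  1  0  1  0  1  0  1  0  1  0  1  0  1  0
So g(24) = 0.

0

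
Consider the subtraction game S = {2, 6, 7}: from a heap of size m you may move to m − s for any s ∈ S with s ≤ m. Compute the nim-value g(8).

Compute g(0), g(1), … for moves {2, 6, 7}:
g(0) = mex{} = 0
g(1) = mex{} = 0
g(2) = mex{0} = 1
g(3) = mex{0} = 1
g(4) = mex{1} = 0
g(5) = mex{1} = 0
g(6) = mex{0} = 1
g(7) = mex{0} = 1
g(8) = mex{0,1} = 2
So g(8) = 2.

2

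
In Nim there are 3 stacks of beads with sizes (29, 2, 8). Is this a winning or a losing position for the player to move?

Winning position

Nim-sum: 29 ^ 2 ^ 8 = 23.
The nim-sum is 23 ≠ 0, so this is an N-position: the player to move can win.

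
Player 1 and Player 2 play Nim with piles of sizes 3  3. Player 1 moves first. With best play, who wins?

Player 2 wins

Write each in binary and XOR column by column:
  11  (3)
  11  (3)
  --
  00  (0)
The nim-sum is 0, so this is a P-position: the player to move is in a losing position under optimal play; Player 1 is about to move from it and so loses — Player 2 wins.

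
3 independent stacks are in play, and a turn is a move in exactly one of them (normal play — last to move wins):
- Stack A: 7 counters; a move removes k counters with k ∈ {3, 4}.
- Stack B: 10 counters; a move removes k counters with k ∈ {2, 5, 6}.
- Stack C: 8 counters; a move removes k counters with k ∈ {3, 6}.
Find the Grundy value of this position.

Grundy values for stack A (subtraction set {3, 4}):
k:     0  1  2  3  4  5  6  7
g(k):  0  0  0  1  1  1  2  0
So g(7) = 0.
For stack B, compute g(0), g(1), … with moves {2, 5, 6}:
k:     0  1  2  3  4  5  6  7  8  9 10
g(k):  0  0  1  1  0  2  1  3  0  2  1
So g(10) = 1.
Build the Grundy sequence for stack C with g(k) = mex{g(k−s) : s ∈ {3, 6}, s ≤ k}:
k:     0  1  2  3  4  5  6  7  8
g(k):  0  0  0  1  1  1  2  2  2
So g(8) = 2.
By the Sprague-Grundy theorem, the Grundy value of a sum of independent games is the XOR of the component values.
Combined value = 0 ⊕ 1 ⊕ 2 = 3.

3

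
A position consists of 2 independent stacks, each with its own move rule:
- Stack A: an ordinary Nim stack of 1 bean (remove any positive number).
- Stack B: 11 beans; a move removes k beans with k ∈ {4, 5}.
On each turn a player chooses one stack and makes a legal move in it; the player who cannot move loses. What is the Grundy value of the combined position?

Stack A is a plain Nim stack of size 1, so its Grundy value is 1.
Grundy values for stack B (subtraction set {4, 5}):
k:     0  1  2  3  4  5  6  7  8  9 10 11
g(k):  0  0  0  0  1  1  1  1  2  0  0  0
So g(11) = 0.
By the Sprague-Grundy theorem, the Grundy value of a sum of independent games is the XOR of the component values.
Combined value = 1 XOR 0 = 1.

1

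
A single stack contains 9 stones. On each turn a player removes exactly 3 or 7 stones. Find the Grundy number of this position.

1

Compute g(0), g(1), … for moves {3, 7}:
k:     0  1  2  3  4  5  6  7  8  9
g(k):  0  0  0  1  1  1  0  2  2  1
So g(9) = 1.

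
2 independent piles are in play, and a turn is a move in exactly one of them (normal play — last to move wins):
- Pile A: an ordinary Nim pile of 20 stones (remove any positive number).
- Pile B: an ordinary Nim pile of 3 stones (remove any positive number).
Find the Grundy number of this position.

23

Pile A is a plain Nim pile of size 20, so its Grundy value is 20.
Pile B is a plain Nim pile of size 3, so its Grundy value is 3.
The value of a disjunctive sum is the nim-sum of the parts.
Combined value = 20 XOR 3 = 23.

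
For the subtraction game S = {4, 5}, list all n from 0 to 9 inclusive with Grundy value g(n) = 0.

Compute g(0), g(1), … for moves {4, 5}:
k:     0  1  2  3  4  5  6  7  8  9
g(k):  0  0  0  0  1  1  1  1  2  0
The P-positions (g = 0) in 0..9 are 0, 1, 2, 3, 9.

0, 1, 2, 3, 9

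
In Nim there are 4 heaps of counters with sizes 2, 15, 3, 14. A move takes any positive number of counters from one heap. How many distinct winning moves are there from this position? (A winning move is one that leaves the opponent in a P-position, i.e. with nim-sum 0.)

0

Nim-sum: 2 ^ 15 ^ 3 ^ 14 = 0.
The nim-sum is already 0, so every move leaves a nonzero nim-sum — there are no winning moves.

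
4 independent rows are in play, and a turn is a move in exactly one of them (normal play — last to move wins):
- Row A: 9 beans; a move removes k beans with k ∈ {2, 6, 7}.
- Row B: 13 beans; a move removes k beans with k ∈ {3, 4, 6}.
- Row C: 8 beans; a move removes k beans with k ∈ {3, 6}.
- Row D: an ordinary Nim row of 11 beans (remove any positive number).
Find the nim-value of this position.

For row A, compute g(0), g(1), … with moves {2, 6, 7}:
g(0) = mex{} = 0
g(1) = mex{} = 0
g(2) = mex{0} = 1
g(3) = mex{0} = 1
g(4) = mex{1} = 0
g(5) = mex{1} = 0
g(6) = mex{0} = 1
g(7) = mex{0} = 1
g(8) = mex{0,1} = 2
g(9) = mex{1} = 0
So g(9) = 0.
Grundy values for row B (subtraction set {3, 4, 6}):
g(0) = mex{} = 0
g(1) = mex{} = 0
g(2) = mex{} = 0
g(3) = mex{0} = 1
g(4) = mex{0} = 1
g(5) = mex{0} = 1
g(6) = mex{0,1} = 2
g(7) = mex{0,1} = 2
g(8) = mex{0,1} = 2
g(9) = mex{1,2} = 0
g(10) = mex{1,2} = 0
g(11) = mex{1,2} = 0
g(12) = mex{0,2} = 1
g(13) = mex{0,2} = 1
So g(13) = 1.
Grundy values for row C (subtraction set {3, 6}):
k:     0  1  2  3  4  5  6  7  8
g(k):  0  0  0  1  1  1  2  2  2
So g(8) = 2.
Row D is a plain Nim row of size 11, so its Grundy value is 11.
By the Sprague-Grundy theorem, the Grundy value of a sum of independent games is the XOR of the component values.
Combined value = 0 XOR 1 XOR 2 XOR 11 = 8.

8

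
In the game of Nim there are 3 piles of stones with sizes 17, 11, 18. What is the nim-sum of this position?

8

Compute the nim-sum pairwise:
17 ⊕ 11 = 26
26 ⊕ 18 = 8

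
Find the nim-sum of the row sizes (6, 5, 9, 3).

9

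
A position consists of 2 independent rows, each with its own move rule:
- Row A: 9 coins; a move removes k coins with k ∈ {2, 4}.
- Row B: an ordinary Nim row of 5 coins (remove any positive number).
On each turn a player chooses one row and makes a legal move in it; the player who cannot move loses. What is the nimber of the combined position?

4

Build the Grundy sequence for row A with g(k) = mex{g(k−s) : s ∈ {2, 4}, s ≤ k}:
g(0) = mex{} = 0
g(1) = mex{} = 0
g(2) = mex{0} = 1
g(3) = mex{0} = 1
g(4) = mex{0,1} = 2
g(5) = mex{0,1} = 2
g(6) = mex{1,2} = 0
g(7) = mex{1,2} = 0
g(8) = mex{0,2} = 1
g(9) = mex{0,2} = 1
So g(9) = 1.
Row B is a plain Nim row of size 5, so its Grundy value is 5.
The value of a disjunctive sum is the nim-sum of the parts.
Combined value = 1 XOR 5 = 4.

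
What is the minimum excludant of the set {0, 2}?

1

0 is in the set but 1 is not, so the mex is 1.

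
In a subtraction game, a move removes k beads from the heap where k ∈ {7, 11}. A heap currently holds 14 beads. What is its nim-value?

Build the Grundy sequence with g(k) = mex{g(k−s) : s ∈ {7, 11}, s ≤ k}:
g(0) = mex{} = 0
g(1) = mex{} = 0
g(2) = mex{} = 0
g(3) = mex{} = 0
g(4) = mex{} = 0
g(5) = mex{} = 0
g(6) = mex{} = 0
g(7) = mex{0} = 1
g(8) = mex{0} = 1
g(9) = mex{0} = 1
g(10) = mex{0} = 1
g(11) = mex{0} = 1
g(12) = mex{0} = 1
g(13) = mex{0} = 1
g(14) = mex{0,1} = 2
So g(14) = 2.

2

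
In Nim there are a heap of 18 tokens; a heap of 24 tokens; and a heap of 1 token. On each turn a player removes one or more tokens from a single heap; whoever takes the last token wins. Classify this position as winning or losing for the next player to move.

Compute the nim-sum pairwise:
18 ^ 24 = 10
10 ^ 1 = 11
The nim-sum is 11 ≠ 0, so this is an N-position: the player to move can win.

Winning position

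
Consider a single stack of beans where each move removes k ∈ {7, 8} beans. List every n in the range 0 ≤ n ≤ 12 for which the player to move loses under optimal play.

0, 1, 2, 3, 4, 5, 6

Build the Grundy sequence with g(k) = mex{g(k−s) : s ∈ {7, 8}, s ≤ k}:
g(0) = mex{} = 0
g(1) = mex{} = 0
g(2) = mex{} = 0
g(3) = mex{} = 0
g(4) = mex{} = 0
g(5) = mex{} = 0
g(6) = mex{} = 0
g(7) = mex{0} = 1
g(8) = mex{0} = 1
g(9) = mex{0} = 1
g(10) = mex{0} = 1
g(11) = mex{0} = 1
g(12) = mex{0} = 1
The P-positions (g = 0) in 0..12 are 0, 1, 2, 3, 4, 5, 6.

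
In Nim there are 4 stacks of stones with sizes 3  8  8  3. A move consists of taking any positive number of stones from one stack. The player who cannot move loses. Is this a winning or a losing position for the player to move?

Losing position

Compute the nim-sum pairwise:
3 ⊕ 8 = 11
11 ⊕ 8 = 3
3 ⊕ 3 = 0
The nim-sum is 0, so this is a P-position: the player to move is in a losing position under optimal play.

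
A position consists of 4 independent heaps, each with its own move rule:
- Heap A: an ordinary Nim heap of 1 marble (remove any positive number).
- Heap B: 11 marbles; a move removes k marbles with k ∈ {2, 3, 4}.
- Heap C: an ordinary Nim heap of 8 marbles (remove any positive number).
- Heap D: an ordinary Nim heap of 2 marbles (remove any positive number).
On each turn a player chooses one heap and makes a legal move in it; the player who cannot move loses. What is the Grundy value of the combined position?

9

Heap A is a plain Nim heap of size 1, so its Grundy value is 1.
For heap B, compute g(0), g(1), … with moves {2, 3, 4}:
g(0) = mex{} = 0
g(1) = mex{} = 0
g(2) = mex{0} = 1
g(3) = mex{0} = 1
g(4) = mex{0,1} = 2
g(5) = mex{0,1} = 2
g(6) = mex{1,2} = 0
g(7) = mex{1,2} = 0
g(8) = mex{0,2} = 1
g(9) = mex{0,2} = 1
g(10) = mex{0,1} = 2
g(11) = mex{0,1} = 2
So g(11) = 2.
Heap C is a plain Nim heap of size 8, so its Grundy value is 8.
Heap D is a plain Nim heap of size 2, so its Grundy value is 2.
The value of a disjunctive sum is the nim-sum of the parts.
Combined value = 1 XOR 2 XOR 8 XOR 2 = 9.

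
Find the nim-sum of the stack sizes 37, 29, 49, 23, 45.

51

Compute the nim-sum pairwise:
37 XOR 29 = 56
56 XOR 49 = 9
9 XOR 23 = 30
30 XOR 45 = 51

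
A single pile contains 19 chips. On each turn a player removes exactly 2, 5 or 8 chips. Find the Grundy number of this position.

Build the Grundy sequence with g(k) = mex{g(k−s) : s ∈ {2, 5, 8}, s ≤ k}:
k:     0  1  2  3  4  5  6  7  8  9 10 11 12 13 14 15 16 17 18 19
g(k):  0  0  1  1  0  2  1  0  2  1  0  0  1  1  0  2  1  0  2  1
So g(19) = 1.

1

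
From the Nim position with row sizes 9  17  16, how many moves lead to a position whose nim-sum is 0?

1

Bitwise XOR of the heap sizes:
  01001  (9)
  10001  (17)
  10000  (16)
  -----
  01000  (8)
The overall nim-sum is X = 8. A row of size p has a winning move iff p XOR X < p (reduce it to p XOR X).
  9: 9 XOR 8 = 1 < 9 — winning move (to 1).
  17: 17 XOR 8 = 25 ≥ 17 — no move.
  16: 16 XOR 8 = 24 ≥ 16 — no move.
That gives 1 winning move.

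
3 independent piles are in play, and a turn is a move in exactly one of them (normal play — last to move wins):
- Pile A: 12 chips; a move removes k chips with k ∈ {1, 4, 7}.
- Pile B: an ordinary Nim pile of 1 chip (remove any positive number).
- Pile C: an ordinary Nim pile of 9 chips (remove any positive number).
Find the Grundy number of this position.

10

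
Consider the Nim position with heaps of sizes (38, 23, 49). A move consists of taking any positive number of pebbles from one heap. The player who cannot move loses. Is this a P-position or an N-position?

P-position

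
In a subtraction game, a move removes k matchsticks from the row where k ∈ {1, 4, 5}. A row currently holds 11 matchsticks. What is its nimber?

1

Build the Grundy sequence with g(k) = mex{g(k−s) : s ∈ {1, 4, 5}, s ≤ k}:
k:     0  1  2  3  4  5  6  7  8  9 10 11
g(k):  0  1  0  1  2  3  2  3  0  1  0  1
So g(11) = 1.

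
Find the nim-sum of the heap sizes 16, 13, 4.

25

Compute the nim-sum pairwise:
16 ⊕ 13 = 29
29 ⊕ 4 = 25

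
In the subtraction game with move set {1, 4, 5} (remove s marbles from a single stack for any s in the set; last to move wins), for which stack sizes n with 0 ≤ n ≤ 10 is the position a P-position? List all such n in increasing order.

0, 2, 8, 10

Build the Grundy sequence with g(k) = mex{g(k−s) : s ∈ {1, 4, 5}, s ≤ k}:
g(0) = mex{} = 0
g(1) = mex{0} = 1
g(2) = mex{1} = 0
g(3) = mex{0} = 1
g(4) = mex{0,1} = 2
g(5) = mex{0,1,2} = 3
g(6) = mex{0,1,3} = 2
g(7) = mex{0,1,2} = 3
g(8) = mex{1,2,3} = 0
g(9) = mex{0,2,3} = 1
g(10) = mex{1,2,3} = 0
The P-positions (g = 0) in 0..10 are 0, 2, 8, 10.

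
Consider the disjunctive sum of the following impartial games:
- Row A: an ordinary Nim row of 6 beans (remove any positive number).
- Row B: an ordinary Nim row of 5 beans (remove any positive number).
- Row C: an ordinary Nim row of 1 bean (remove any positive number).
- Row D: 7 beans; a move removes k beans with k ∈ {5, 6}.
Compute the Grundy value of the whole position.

Row A is a plain Nim row of size 6, so its Grundy value is 6.
Row B is a plain Nim row of size 5, so its Grundy value is 5.
Row C is a plain Nim row of size 1, so its Grundy value is 1.
Grundy values for row D (subtraction set {5, 6}):
g(0) = mex{} = 0
g(1) = mex{} = 0
g(2) = mex{} = 0
g(3) = mex{} = 0
g(4) = mex{} = 0
g(5) = mex{0} = 1
g(6) = mex{0} = 1
g(7) = mex{0} = 1
So g(7) = 1.
By the Sprague-Grundy theorem, the Grundy value of a sum of independent games is the XOR of the component values.
Combined value = 6 ⊕ 5 ⊕ 1 ⊕ 1 = 3.

3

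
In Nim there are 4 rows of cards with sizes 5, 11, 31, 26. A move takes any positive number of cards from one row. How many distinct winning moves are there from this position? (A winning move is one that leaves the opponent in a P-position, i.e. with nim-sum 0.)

3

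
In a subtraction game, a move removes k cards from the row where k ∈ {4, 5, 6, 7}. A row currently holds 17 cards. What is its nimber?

1

Build the Grundy sequence with g(k) = mex{g(k−s) : s ∈ {4, 5, 6, 7}, s ≤ k}:
k:     0  1  2  3  4  5  6  7  8  9 10 11 12 13 14 15 16 17
g(k):  0  0  0  0  1  1  1  1  2  2  2  0  0  0  0  1  1  1
So g(17) = 1.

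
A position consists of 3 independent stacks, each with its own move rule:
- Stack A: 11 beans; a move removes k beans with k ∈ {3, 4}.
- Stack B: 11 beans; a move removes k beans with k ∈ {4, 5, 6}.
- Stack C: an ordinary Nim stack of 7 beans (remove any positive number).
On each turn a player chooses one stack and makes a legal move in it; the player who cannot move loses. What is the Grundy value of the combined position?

6

For stack A, compute g(0), g(1), … with moves {3, 4}:
k:     0  1  2  3  4  5  6  7  8  9 10 11
g(k):  0  0  0  1  1  1  2  0  0  0  1  1
So g(11) = 1.
For stack B, compute g(0), g(1), … with moves {4, 5, 6}:
g(0) = mex{} = 0
g(1) = mex{} = 0
g(2) = mex{} = 0
g(3) = mex{} = 0
g(4) = mex{0} = 1
g(5) = mex{0} = 1
g(6) = mex{0} = 1
g(7) = mex{0} = 1
g(8) = mex{0,1} = 2
g(9) = mex{0,1} = 2
g(10) = mex{1} = 0
g(11) = mex{1} = 0
So g(11) = 0.
Stack C is a plain Nim stack of size 7, so its Grundy value is 7.
By the Sprague-Grundy theorem, the Grundy value of a sum of independent games is the XOR of the component values.
Combined value = 1 XOR 0 XOR 7 = 6.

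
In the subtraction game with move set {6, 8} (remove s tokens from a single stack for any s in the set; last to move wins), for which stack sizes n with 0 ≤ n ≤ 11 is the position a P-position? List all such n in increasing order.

0, 1, 2, 3, 4, 5

Build the Grundy sequence with g(k) = mex{g(k−s) : s ∈ {6, 8}, s ≤ k}:
g(0) = mex{} = 0
g(1) = mex{} = 0
g(2) = mex{} = 0
g(3) = mex{} = 0
g(4) = mex{} = 0
g(5) = mex{} = 0
g(6) = mex{0} = 1
g(7) = mex{0} = 1
g(8) = mex{0} = 1
g(9) = mex{0} = 1
g(10) = mex{0} = 1
g(11) = mex{0} = 1
The P-positions (g = 0) in 0..11 are 0, 1, 2, 3, 4, 5.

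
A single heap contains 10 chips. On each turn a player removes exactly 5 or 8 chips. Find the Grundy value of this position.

2

Grundy values for subtraction set {5, 8}:
g(0) = mex{} = 0
g(1) = mex{} = 0
g(2) = mex{} = 0
g(3) = mex{} = 0
g(4) = mex{} = 0
g(5) = mex{0} = 1
g(6) = mex{0} = 1
g(7) = mex{0} = 1
g(8) = mex{0} = 1
g(9) = mex{0} = 1
g(10) = mex{0,1} = 2
So g(10) = 2.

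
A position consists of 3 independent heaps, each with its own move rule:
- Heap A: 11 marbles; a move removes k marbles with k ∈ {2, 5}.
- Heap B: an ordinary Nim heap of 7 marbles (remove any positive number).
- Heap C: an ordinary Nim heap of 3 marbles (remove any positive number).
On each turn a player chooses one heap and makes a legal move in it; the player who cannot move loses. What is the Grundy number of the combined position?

Build the Grundy sequence for heap A with g(k) = mex{g(k−s) : s ∈ {2, 5}, s ≤ k}:
k:     0  1  2  3  4  5  6  7  8  9 10 11
g(k):  0  0  1  1  0  2  1  0  0  1  1  0
So g(11) = 0.
Heap B is a plain Nim heap of size 7, so its Grundy value is 7.
Heap C is a plain Nim heap of size 3, so its Grundy value is 3.
By the Sprague-Grundy theorem, the Grundy value of a sum of independent games is the XOR of the component values.
Combined value = 0 XOR 7 XOR 3 = 4.

4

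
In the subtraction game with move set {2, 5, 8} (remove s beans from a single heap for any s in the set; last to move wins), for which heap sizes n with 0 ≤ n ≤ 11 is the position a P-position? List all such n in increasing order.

0, 1, 4, 7, 10, 11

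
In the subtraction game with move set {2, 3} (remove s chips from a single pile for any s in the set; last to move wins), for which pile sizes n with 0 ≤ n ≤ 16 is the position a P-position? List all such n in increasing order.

0, 1, 5, 6, 10, 11, 15, 16

Compute g(0), g(1), … for moves {2, 3}:
k:     0  1  2  3  4  5  6  7  8  9 10 11 12 13 14 15 16
g(k):  0  0  1  1  2  0  0  1  1  2  0  0  1  1  2  0  0
The P-positions (g = 0) in 0..16 are 0, 1, 5, 6, 10, 11, 15, 16.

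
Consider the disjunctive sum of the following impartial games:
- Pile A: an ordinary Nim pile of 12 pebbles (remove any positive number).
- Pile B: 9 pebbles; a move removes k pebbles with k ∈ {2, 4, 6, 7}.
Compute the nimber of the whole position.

12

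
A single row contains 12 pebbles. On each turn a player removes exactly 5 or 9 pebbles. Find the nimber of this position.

Build the Grundy sequence with g(k) = mex{g(k−s) : s ∈ {5, 9}, s ≤ k}:
g(0) = mex{} = 0
g(1) = mex{} = 0
g(2) = mex{} = 0
g(3) = mex{} = 0
g(4) = mex{} = 0
g(5) = mex{0} = 1
g(6) = mex{0} = 1
g(7) = mex{0} = 1
g(8) = mex{0} = 1
g(9) = mex{0} = 1
g(10) = mex{0,1} = 2
g(11) = mex{0,1} = 2
g(12) = mex{0,1} = 2
So g(12) = 2.

2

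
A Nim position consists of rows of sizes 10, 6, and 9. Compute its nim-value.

Compute the nim-sum pairwise:
10 ⊕ 6 = 12
12 ⊕ 9 = 5

5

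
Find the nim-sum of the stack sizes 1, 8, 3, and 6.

12

In binary:
  0001  (1)
  1000  (8)
  0011  (3)
  0110  (6)
  ----
  1100  (12)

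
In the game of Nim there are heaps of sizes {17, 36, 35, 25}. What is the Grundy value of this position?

Compute the nim-sum pairwise:
17 ^ 36 = 53
53 ^ 35 = 22
22 ^ 25 = 15

15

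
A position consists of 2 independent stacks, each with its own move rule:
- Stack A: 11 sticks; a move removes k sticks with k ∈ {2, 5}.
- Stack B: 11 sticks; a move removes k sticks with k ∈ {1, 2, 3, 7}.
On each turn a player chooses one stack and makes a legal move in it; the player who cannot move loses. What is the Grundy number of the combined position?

3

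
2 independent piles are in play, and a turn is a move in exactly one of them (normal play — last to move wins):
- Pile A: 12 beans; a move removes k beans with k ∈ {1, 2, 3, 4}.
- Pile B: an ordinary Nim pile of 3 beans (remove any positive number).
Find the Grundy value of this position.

Build the Grundy sequence for pile A with g(k) = mex{g(k−s) : s ∈ {1, 2, 3, 4}, s ≤ k}:
g(0) = mex{} = 0
g(1) = mex{0} = 1
g(2) = mex{0,1} = 2
g(3) = mex{0,1,2} = 3
g(4) = mex{0,1,2,3} = 4
g(5) = mex{1,2,3,4} = 0
g(6) = mex{0,2,3,4} = 1
g(7) = mex{0,1,3,4} = 2
g(8) = mex{0,1,2,4} = 3
g(9) = mex{0,1,2,3} = 4
g(10) = mex{1,2,3,4} = 0
g(11) = mex{0,2,3,4} = 1
g(12) = mex{0,1,3,4} = 2
So g(12) = 2.
Pile B is a plain Nim pile of size 3, so its Grundy value is 3.
The value of a disjunctive sum is the nim-sum of the parts.
Combined value = 2 XOR 3 = 1.

1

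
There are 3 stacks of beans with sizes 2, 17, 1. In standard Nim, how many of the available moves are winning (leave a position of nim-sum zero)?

Bitwise XOR of the heap sizes:
  00010  (2)
  10001  (17)
  00001  (1)
  -----
  10010  (18)
The overall nim-sum is X = 18. A stack of size p has a winning move iff p XOR X < p (reduce it to p XOR X).
  2: 2 XOR 18 = 16 ≥ 2 — no move.
  17: 17 XOR 18 = 3 < 17 — winning move (to 3).
  1: 1 XOR 18 = 19 ≥ 1 — no move.
That gives 1 winning move.

1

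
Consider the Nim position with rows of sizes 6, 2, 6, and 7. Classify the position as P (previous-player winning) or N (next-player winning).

N-position

In binary:
  110  (6)
  010  (2)
  110  (6)
  111  (7)
  ---
  101  (5)
The nim-sum is 5 ≠ 0, so this is an N-position: the player to move can win.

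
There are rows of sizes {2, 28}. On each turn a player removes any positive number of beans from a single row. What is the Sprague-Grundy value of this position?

30

Nim-sum: 2 ^ 28 = 30.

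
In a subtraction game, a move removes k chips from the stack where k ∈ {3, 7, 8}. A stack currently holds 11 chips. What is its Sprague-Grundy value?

0

Grundy values for subtraction set {3, 7, 8}:
g(0) = mex{} = 0
g(1) = mex{} = 0
g(2) = mex{} = 0
g(3) = mex{0} = 1
g(4) = mex{0} = 1
g(5) = mex{0} = 1
g(6) = mex{1} = 0
g(7) = mex{0,1} = 2
g(8) = mex{0,1} = 2
g(9) = mex{0} = 1
g(10) = mex{0,1,2} = 3
g(11) = mex{1,2} = 0
So g(11) = 0.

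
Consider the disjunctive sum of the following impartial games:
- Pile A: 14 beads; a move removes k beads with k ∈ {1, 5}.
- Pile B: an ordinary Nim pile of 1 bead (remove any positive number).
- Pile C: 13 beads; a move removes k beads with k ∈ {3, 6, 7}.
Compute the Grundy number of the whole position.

For pile A, compute g(0), g(1), … with moves {1, 5}:
g(0) = mex{} = 0
g(1) = mex{0} = 1
g(2) = mex{1} = 0
g(3) = mex{0} = 1
g(4) = mex{1} = 0
g(5) = mex{0} = 1
g(6) = mex{1} = 0
g(7) = mex{0} = 1
g(8) = mex{1} = 0
g(9) = mex{0} = 1
g(10) = mex{1} = 0
g(11) = mex{0} = 1
g(12) = mex{1} = 0
g(13) = mex{0} = 1
g(14) = mex{1} = 0
So g(14) = 0.
Pile B is a plain Nim pile of size 1, so its Grundy value is 1.
Build the Grundy sequence for pile C with g(k) = mex{g(k−s) : s ∈ {3, 6, 7}, s ≤ k}:
k:     0  1  2  3  4  5  6  7  8  9 10 11 12 13
g(k):  0  0  0  1  1  1  2  2  2  3  0  0  0  1
So g(13) = 1.
By the Sprague-Grundy theorem, the Grundy value of a sum of independent games is the XOR of the component values.
Combined value = 0 XOR 1 XOR 1 = 0.

0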